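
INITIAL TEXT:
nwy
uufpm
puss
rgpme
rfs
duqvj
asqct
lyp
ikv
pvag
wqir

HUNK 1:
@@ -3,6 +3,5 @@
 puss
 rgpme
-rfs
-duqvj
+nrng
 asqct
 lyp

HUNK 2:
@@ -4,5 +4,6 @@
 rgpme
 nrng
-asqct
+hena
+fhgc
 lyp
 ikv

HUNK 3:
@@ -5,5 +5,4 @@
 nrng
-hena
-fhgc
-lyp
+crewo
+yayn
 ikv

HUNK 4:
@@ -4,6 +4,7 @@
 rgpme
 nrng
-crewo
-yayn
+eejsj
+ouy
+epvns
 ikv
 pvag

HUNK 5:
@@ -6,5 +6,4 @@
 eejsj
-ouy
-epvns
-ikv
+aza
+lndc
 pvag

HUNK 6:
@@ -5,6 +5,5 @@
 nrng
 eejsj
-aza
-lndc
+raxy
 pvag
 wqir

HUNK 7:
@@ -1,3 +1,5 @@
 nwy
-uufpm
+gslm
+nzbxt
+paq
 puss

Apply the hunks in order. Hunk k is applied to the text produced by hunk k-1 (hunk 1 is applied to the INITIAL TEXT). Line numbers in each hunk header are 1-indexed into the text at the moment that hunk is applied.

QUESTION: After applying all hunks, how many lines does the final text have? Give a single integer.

Hunk 1: at line 3 remove [rfs,duqvj] add [nrng] -> 10 lines: nwy uufpm puss rgpme nrng asqct lyp ikv pvag wqir
Hunk 2: at line 4 remove [asqct] add [hena,fhgc] -> 11 lines: nwy uufpm puss rgpme nrng hena fhgc lyp ikv pvag wqir
Hunk 3: at line 5 remove [hena,fhgc,lyp] add [crewo,yayn] -> 10 lines: nwy uufpm puss rgpme nrng crewo yayn ikv pvag wqir
Hunk 4: at line 4 remove [crewo,yayn] add [eejsj,ouy,epvns] -> 11 lines: nwy uufpm puss rgpme nrng eejsj ouy epvns ikv pvag wqir
Hunk 5: at line 6 remove [ouy,epvns,ikv] add [aza,lndc] -> 10 lines: nwy uufpm puss rgpme nrng eejsj aza lndc pvag wqir
Hunk 6: at line 5 remove [aza,lndc] add [raxy] -> 9 lines: nwy uufpm puss rgpme nrng eejsj raxy pvag wqir
Hunk 7: at line 1 remove [uufpm] add [gslm,nzbxt,paq] -> 11 lines: nwy gslm nzbxt paq puss rgpme nrng eejsj raxy pvag wqir
Final line count: 11

Answer: 11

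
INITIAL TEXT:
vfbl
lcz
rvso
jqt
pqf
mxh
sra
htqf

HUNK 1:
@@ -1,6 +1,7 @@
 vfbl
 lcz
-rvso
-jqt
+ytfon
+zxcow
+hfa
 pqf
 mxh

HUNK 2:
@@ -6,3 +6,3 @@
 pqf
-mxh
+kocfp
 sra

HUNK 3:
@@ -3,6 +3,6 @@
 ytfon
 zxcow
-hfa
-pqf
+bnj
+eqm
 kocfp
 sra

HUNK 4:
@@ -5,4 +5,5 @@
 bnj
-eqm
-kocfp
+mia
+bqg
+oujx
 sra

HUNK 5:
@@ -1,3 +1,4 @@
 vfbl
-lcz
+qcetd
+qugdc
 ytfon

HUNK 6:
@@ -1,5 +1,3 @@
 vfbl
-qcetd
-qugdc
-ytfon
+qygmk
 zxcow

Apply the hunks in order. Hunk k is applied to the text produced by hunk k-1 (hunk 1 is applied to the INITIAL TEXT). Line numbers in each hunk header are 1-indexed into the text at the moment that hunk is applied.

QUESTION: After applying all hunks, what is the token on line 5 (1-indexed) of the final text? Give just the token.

Answer: mia

Derivation:
Hunk 1: at line 1 remove [rvso,jqt] add [ytfon,zxcow,hfa] -> 9 lines: vfbl lcz ytfon zxcow hfa pqf mxh sra htqf
Hunk 2: at line 6 remove [mxh] add [kocfp] -> 9 lines: vfbl lcz ytfon zxcow hfa pqf kocfp sra htqf
Hunk 3: at line 3 remove [hfa,pqf] add [bnj,eqm] -> 9 lines: vfbl lcz ytfon zxcow bnj eqm kocfp sra htqf
Hunk 4: at line 5 remove [eqm,kocfp] add [mia,bqg,oujx] -> 10 lines: vfbl lcz ytfon zxcow bnj mia bqg oujx sra htqf
Hunk 5: at line 1 remove [lcz] add [qcetd,qugdc] -> 11 lines: vfbl qcetd qugdc ytfon zxcow bnj mia bqg oujx sra htqf
Hunk 6: at line 1 remove [qcetd,qugdc,ytfon] add [qygmk] -> 9 lines: vfbl qygmk zxcow bnj mia bqg oujx sra htqf
Final line 5: mia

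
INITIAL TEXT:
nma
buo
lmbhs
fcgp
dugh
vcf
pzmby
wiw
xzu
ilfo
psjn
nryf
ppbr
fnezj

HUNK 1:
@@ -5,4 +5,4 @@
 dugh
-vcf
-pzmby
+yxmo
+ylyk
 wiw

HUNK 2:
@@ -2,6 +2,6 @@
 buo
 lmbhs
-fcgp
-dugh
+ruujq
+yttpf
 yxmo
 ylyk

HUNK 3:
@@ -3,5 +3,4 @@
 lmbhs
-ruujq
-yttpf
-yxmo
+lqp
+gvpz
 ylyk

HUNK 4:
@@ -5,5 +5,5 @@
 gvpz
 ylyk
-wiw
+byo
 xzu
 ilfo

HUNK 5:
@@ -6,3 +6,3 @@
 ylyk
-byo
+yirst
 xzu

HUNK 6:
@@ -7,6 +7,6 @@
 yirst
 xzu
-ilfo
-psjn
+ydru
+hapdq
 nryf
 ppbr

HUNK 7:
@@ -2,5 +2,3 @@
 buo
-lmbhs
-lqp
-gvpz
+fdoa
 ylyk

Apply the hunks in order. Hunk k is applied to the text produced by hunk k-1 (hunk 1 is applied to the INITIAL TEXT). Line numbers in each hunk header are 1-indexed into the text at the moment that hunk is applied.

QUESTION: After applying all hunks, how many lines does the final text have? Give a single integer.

Answer: 11

Derivation:
Hunk 1: at line 5 remove [vcf,pzmby] add [yxmo,ylyk] -> 14 lines: nma buo lmbhs fcgp dugh yxmo ylyk wiw xzu ilfo psjn nryf ppbr fnezj
Hunk 2: at line 2 remove [fcgp,dugh] add [ruujq,yttpf] -> 14 lines: nma buo lmbhs ruujq yttpf yxmo ylyk wiw xzu ilfo psjn nryf ppbr fnezj
Hunk 3: at line 3 remove [ruujq,yttpf,yxmo] add [lqp,gvpz] -> 13 lines: nma buo lmbhs lqp gvpz ylyk wiw xzu ilfo psjn nryf ppbr fnezj
Hunk 4: at line 5 remove [wiw] add [byo] -> 13 lines: nma buo lmbhs lqp gvpz ylyk byo xzu ilfo psjn nryf ppbr fnezj
Hunk 5: at line 6 remove [byo] add [yirst] -> 13 lines: nma buo lmbhs lqp gvpz ylyk yirst xzu ilfo psjn nryf ppbr fnezj
Hunk 6: at line 7 remove [ilfo,psjn] add [ydru,hapdq] -> 13 lines: nma buo lmbhs lqp gvpz ylyk yirst xzu ydru hapdq nryf ppbr fnezj
Hunk 7: at line 2 remove [lmbhs,lqp,gvpz] add [fdoa] -> 11 lines: nma buo fdoa ylyk yirst xzu ydru hapdq nryf ppbr fnezj
Final line count: 11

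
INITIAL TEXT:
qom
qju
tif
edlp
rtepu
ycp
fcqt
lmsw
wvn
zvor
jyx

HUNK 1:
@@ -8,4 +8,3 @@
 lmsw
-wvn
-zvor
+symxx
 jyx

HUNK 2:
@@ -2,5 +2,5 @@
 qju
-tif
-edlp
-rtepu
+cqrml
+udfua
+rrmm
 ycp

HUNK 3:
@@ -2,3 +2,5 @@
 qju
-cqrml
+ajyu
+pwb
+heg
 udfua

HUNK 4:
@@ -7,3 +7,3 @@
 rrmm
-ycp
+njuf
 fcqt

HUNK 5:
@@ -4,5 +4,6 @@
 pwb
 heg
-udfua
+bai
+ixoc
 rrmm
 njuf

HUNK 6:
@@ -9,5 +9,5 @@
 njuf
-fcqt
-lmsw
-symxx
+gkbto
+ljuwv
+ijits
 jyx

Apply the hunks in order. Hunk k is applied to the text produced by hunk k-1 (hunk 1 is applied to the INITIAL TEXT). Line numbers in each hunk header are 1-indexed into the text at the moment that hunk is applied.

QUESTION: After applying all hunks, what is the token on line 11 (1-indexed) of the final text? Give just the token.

Hunk 1: at line 8 remove [wvn,zvor] add [symxx] -> 10 lines: qom qju tif edlp rtepu ycp fcqt lmsw symxx jyx
Hunk 2: at line 2 remove [tif,edlp,rtepu] add [cqrml,udfua,rrmm] -> 10 lines: qom qju cqrml udfua rrmm ycp fcqt lmsw symxx jyx
Hunk 3: at line 2 remove [cqrml] add [ajyu,pwb,heg] -> 12 lines: qom qju ajyu pwb heg udfua rrmm ycp fcqt lmsw symxx jyx
Hunk 4: at line 7 remove [ycp] add [njuf] -> 12 lines: qom qju ajyu pwb heg udfua rrmm njuf fcqt lmsw symxx jyx
Hunk 5: at line 4 remove [udfua] add [bai,ixoc] -> 13 lines: qom qju ajyu pwb heg bai ixoc rrmm njuf fcqt lmsw symxx jyx
Hunk 6: at line 9 remove [fcqt,lmsw,symxx] add [gkbto,ljuwv,ijits] -> 13 lines: qom qju ajyu pwb heg bai ixoc rrmm njuf gkbto ljuwv ijits jyx
Final line 11: ljuwv

Answer: ljuwv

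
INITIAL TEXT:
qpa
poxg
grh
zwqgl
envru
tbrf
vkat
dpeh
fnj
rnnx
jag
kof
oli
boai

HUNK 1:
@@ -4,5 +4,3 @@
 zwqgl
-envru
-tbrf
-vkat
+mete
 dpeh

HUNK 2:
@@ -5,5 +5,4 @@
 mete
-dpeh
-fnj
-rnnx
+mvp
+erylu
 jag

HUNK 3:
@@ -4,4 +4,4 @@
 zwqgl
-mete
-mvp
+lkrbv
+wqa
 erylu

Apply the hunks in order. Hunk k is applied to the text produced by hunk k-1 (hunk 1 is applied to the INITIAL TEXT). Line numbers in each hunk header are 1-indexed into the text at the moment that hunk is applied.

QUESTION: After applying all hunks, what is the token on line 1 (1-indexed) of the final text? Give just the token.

Hunk 1: at line 4 remove [envru,tbrf,vkat] add [mete] -> 12 lines: qpa poxg grh zwqgl mete dpeh fnj rnnx jag kof oli boai
Hunk 2: at line 5 remove [dpeh,fnj,rnnx] add [mvp,erylu] -> 11 lines: qpa poxg grh zwqgl mete mvp erylu jag kof oli boai
Hunk 3: at line 4 remove [mete,mvp] add [lkrbv,wqa] -> 11 lines: qpa poxg grh zwqgl lkrbv wqa erylu jag kof oli boai
Final line 1: qpa

Answer: qpa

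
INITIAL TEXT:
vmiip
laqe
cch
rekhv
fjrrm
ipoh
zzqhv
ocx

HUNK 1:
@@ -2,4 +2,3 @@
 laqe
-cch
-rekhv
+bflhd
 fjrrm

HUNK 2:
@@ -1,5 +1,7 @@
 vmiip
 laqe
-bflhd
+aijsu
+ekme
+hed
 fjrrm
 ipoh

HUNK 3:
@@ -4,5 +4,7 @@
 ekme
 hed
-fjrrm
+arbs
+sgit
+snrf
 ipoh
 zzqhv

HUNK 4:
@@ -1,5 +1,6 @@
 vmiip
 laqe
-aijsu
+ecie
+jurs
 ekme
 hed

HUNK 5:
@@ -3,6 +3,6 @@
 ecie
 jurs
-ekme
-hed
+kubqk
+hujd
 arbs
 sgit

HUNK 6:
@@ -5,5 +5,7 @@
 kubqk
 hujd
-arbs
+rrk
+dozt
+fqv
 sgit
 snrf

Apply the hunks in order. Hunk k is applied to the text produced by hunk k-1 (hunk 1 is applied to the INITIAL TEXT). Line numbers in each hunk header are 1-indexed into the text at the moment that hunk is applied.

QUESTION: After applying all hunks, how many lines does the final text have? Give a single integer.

Hunk 1: at line 2 remove [cch,rekhv] add [bflhd] -> 7 lines: vmiip laqe bflhd fjrrm ipoh zzqhv ocx
Hunk 2: at line 1 remove [bflhd] add [aijsu,ekme,hed] -> 9 lines: vmiip laqe aijsu ekme hed fjrrm ipoh zzqhv ocx
Hunk 3: at line 4 remove [fjrrm] add [arbs,sgit,snrf] -> 11 lines: vmiip laqe aijsu ekme hed arbs sgit snrf ipoh zzqhv ocx
Hunk 4: at line 1 remove [aijsu] add [ecie,jurs] -> 12 lines: vmiip laqe ecie jurs ekme hed arbs sgit snrf ipoh zzqhv ocx
Hunk 5: at line 3 remove [ekme,hed] add [kubqk,hujd] -> 12 lines: vmiip laqe ecie jurs kubqk hujd arbs sgit snrf ipoh zzqhv ocx
Hunk 6: at line 5 remove [arbs] add [rrk,dozt,fqv] -> 14 lines: vmiip laqe ecie jurs kubqk hujd rrk dozt fqv sgit snrf ipoh zzqhv ocx
Final line count: 14

Answer: 14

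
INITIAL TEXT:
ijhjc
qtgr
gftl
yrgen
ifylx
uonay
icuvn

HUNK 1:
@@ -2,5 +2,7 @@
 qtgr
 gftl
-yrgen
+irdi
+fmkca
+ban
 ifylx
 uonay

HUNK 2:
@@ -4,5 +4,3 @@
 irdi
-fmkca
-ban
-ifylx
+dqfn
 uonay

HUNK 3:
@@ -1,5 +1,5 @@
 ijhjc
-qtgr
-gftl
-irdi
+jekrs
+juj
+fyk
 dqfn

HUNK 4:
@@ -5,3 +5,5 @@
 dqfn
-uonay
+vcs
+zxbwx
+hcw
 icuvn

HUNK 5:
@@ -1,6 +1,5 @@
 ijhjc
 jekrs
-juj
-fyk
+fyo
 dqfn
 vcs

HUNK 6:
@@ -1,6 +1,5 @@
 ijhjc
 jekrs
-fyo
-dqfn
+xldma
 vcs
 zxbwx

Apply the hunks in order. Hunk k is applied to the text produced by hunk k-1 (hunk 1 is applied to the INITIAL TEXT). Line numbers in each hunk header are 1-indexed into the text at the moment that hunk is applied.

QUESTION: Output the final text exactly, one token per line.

Answer: ijhjc
jekrs
xldma
vcs
zxbwx
hcw
icuvn

Derivation:
Hunk 1: at line 2 remove [yrgen] add [irdi,fmkca,ban] -> 9 lines: ijhjc qtgr gftl irdi fmkca ban ifylx uonay icuvn
Hunk 2: at line 4 remove [fmkca,ban,ifylx] add [dqfn] -> 7 lines: ijhjc qtgr gftl irdi dqfn uonay icuvn
Hunk 3: at line 1 remove [qtgr,gftl,irdi] add [jekrs,juj,fyk] -> 7 lines: ijhjc jekrs juj fyk dqfn uonay icuvn
Hunk 4: at line 5 remove [uonay] add [vcs,zxbwx,hcw] -> 9 lines: ijhjc jekrs juj fyk dqfn vcs zxbwx hcw icuvn
Hunk 5: at line 1 remove [juj,fyk] add [fyo] -> 8 lines: ijhjc jekrs fyo dqfn vcs zxbwx hcw icuvn
Hunk 6: at line 1 remove [fyo,dqfn] add [xldma] -> 7 lines: ijhjc jekrs xldma vcs zxbwx hcw icuvn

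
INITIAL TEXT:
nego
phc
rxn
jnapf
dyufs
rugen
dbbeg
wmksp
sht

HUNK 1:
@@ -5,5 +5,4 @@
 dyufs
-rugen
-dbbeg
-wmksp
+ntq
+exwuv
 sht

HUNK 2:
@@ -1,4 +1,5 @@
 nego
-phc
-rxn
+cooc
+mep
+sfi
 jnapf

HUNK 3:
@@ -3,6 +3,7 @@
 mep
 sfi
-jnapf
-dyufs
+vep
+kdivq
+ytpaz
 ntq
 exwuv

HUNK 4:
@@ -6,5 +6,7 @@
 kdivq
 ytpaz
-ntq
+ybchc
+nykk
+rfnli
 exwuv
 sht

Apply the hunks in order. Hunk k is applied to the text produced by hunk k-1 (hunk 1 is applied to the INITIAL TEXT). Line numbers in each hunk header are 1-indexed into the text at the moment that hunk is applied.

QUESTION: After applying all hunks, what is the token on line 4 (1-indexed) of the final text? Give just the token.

Answer: sfi

Derivation:
Hunk 1: at line 5 remove [rugen,dbbeg,wmksp] add [ntq,exwuv] -> 8 lines: nego phc rxn jnapf dyufs ntq exwuv sht
Hunk 2: at line 1 remove [phc,rxn] add [cooc,mep,sfi] -> 9 lines: nego cooc mep sfi jnapf dyufs ntq exwuv sht
Hunk 3: at line 3 remove [jnapf,dyufs] add [vep,kdivq,ytpaz] -> 10 lines: nego cooc mep sfi vep kdivq ytpaz ntq exwuv sht
Hunk 4: at line 6 remove [ntq] add [ybchc,nykk,rfnli] -> 12 lines: nego cooc mep sfi vep kdivq ytpaz ybchc nykk rfnli exwuv sht
Final line 4: sfi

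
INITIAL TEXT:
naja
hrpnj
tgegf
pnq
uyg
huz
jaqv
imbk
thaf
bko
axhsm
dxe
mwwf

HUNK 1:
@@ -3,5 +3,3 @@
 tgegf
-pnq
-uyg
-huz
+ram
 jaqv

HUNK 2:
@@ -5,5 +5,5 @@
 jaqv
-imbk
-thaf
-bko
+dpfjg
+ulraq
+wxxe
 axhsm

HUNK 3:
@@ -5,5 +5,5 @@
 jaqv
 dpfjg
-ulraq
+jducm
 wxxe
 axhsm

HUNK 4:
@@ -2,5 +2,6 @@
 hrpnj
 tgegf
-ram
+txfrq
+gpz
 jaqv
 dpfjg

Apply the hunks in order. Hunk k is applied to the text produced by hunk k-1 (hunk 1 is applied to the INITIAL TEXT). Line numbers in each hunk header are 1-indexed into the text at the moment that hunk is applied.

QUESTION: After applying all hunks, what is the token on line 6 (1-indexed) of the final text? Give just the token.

Answer: jaqv

Derivation:
Hunk 1: at line 3 remove [pnq,uyg,huz] add [ram] -> 11 lines: naja hrpnj tgegf ram jaqv imbk thaf bko axhsm dxe mwwf
Hunk 2: at line 5 remove [imbk,thaf,bko] add [dpfjg,ulraq,wxxe] -> 11 lines: naja hrpnj tgegf ram jaqv dpfjg ulraq wxxe axhsm dxe mwwf
Hunk 3: at line 5 remove [ulraq] add [jducm] -> 11 lines: naja hrpnj tgegf ram jaqv dpfjg jducm wxxe axhsm dxe mwwf
Hunk 4: at line 2 remove [ram] add [txfrq,gpz] -> 12 lines: naja hrpnj tgegf txfrq gpz jaqv dpfjg jducm wxxe axhsm dxe mwwf
Final line 6: jaqv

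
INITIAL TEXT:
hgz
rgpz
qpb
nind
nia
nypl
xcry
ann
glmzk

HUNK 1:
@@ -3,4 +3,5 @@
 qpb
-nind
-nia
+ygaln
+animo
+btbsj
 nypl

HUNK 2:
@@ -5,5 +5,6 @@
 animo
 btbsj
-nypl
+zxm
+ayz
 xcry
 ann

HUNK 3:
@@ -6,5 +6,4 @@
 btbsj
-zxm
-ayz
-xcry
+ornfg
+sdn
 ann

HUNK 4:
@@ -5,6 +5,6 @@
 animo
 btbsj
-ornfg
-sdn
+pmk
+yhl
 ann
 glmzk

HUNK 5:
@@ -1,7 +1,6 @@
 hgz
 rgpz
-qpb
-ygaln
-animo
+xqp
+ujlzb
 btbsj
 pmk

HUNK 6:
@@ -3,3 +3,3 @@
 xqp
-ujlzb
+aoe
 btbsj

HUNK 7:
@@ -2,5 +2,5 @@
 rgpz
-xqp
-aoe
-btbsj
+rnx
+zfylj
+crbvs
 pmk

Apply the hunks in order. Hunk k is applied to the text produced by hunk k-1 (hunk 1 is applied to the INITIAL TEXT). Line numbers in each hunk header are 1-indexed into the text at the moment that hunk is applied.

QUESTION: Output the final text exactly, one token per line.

Hunk 1: at line 3 remove [nind,nia] add [ygaln,animo,btbsj] -> 10 lines: hgz rgpz qpb ygaln animo btbsj nypl xcry ann glmzk
Hunk 2: at line 5 remove [nypl] add [zxm,ayz] -> 11 lines: hgz rgpz qpb ygaln animo btbsj zxm ayz xcry ann glmzk
Hunk 3: at line 6 remove [zxm,ayz,xcry] add [ornfg,sdn] -> 10 lines: hgz rgpz qpb ygaln animo btbsj ornfg sdn ann glmzk
Hunk 4: at line 5 remove [ornfg,sdn] add [pmk,yhl] -> 10 lines: hgz rgpz qpb ygaln animo btbsj pmk yhl ann glmzk
Hunk 5: at line 1 remove [qpb,ygaln,animo] add [xqp,ujlzb] -> 9 lines: hgz rgpz xqp ujlzb btbsj pmk yhl ann glmzk
Hunk 6: at line 3 remove [ujlzb] add [aoe] -> 9 lines: hgz rgpz xqp aoe btbsj pmk yhl ann glmzk
Hunk 7: at line 2 remove [xqp,aoe,btbsj] add [rnx,zfylj,crbvs] -> 9 lines: hgz rgpz rnx zfylj crbvs pmk yhl ann glmzk

Answer: hgz
rgpz
rnx
zfylj
crbvs
pmk
yhl
ann
glmzk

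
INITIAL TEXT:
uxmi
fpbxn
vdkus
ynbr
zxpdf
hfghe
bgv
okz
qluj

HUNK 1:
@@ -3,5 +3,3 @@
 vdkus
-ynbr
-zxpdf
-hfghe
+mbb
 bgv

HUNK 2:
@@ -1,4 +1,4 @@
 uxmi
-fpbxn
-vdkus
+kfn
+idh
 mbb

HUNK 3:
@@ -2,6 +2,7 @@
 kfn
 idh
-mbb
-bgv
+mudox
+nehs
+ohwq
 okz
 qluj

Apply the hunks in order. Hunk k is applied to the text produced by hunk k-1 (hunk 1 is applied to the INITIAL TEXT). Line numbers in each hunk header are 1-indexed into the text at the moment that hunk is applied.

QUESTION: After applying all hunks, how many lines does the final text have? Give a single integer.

Answer: 8

Derivation:
Hunk 1: at line 3 remove [ynbr,zxpdf,hfghe] add [mbb] -> 7 lines: uxmi fpbxn vdkus mbb bgv okz qluj
Hunk 2: at line 1 remove [fpbxn,vdkus] add [kfn,idh] -> 7 lines: uxmi kfn idh mbb bgv okz qluj
Hunk 3: at line 2 remove [mbb,bgv] add [mudox,nehs,ohwq] -> 8 lines: uxmi kfn idh mudox nehs ohwq okz qluj
Final line count: 8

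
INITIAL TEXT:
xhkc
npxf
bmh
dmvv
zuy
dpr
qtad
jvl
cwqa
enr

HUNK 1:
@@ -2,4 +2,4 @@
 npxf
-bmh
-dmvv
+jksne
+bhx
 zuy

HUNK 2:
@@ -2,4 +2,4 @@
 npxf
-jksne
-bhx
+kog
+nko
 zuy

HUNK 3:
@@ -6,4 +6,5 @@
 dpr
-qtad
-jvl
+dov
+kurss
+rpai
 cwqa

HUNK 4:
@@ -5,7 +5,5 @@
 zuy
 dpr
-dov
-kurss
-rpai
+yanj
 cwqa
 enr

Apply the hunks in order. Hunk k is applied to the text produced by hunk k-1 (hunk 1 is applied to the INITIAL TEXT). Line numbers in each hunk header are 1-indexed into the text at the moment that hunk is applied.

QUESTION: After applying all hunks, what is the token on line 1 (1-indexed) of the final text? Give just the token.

Answer: xhkc

Derivation:
Hunk 1: at line 2 remove [bmh,dmvv] add [jksne,bhx] -> 10 lines: xhkc npxf jksne bhx zuy dpr qtad jvl cwqa enr
Hunk 2: at line 2 remove [jksne,bhx] add [kog,nko] -> 10 lines: xhkc npxf kog nko zuy dpr qtad jvl cwqa enr
Hunk 3: at line 6 remove [qtad,jvl] add [dov,kurss,rpai] -> 11 lines: xhkc npxf kog nko zuy dpr dov kurss rpai cwqa enr
Hunk 4: at line 5 remove [dov,kurss,rpai] add [yanj] -> 9 lines: xhkc npxf kog nko zuy dpr yanj cwqa enr
Final line 1: xhkc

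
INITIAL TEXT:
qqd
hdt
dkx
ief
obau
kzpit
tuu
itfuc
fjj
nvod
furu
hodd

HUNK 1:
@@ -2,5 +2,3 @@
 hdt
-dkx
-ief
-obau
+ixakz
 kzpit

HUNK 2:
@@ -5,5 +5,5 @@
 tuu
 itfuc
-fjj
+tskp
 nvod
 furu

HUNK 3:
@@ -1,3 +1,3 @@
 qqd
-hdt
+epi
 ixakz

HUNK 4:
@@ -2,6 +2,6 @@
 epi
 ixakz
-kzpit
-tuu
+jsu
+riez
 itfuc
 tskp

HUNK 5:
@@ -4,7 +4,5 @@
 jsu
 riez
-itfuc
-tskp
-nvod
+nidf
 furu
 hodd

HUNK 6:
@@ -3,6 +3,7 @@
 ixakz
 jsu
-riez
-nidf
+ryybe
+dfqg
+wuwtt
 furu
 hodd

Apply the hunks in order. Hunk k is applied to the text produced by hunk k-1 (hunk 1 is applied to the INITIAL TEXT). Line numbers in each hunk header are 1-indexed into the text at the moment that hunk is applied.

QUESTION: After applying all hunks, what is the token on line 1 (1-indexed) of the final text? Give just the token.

Answer: qqd

Derivation:
Hunk 1: at line 2 remove [dkx,ief,obau] add [ixakz] -> 10 lines: qqd hdt ixakz kzpit tuu itfuc fjj nvod furu hodd
Hunk 2: at line 5 remove [fjj] add [tskp] -> 10 lines: qqd hdt ixakz kzpit tuu itfuc tskp nvod furu hodd
Hunk 3: at line 1 remove [hdt] add [epi] -> 10 lines: qqd epi ixakz kzpit tuu itfuc tskp nvod furu hodd
Hunk 4: at line 2 remove [kzpit,tuu] add [jsu,riez] -> 10 lines: qqd epi ixakz jsu riez itfuc tskp nvod furu hodd
Hunk 5: at line 4 remove [itfuc,tskp,nvod] add [nidf] -> 8 lines: qqd epi ixakz jsu riez nidf furu hodd
Hunk 6: at line 3 remove [riez,nidf] add [ryybe,dfqg,wuwtt] -> 9 lines: qqd epi ixakz jsu ryybe dfqg wuwtt furu hodd
Final line 1: qqd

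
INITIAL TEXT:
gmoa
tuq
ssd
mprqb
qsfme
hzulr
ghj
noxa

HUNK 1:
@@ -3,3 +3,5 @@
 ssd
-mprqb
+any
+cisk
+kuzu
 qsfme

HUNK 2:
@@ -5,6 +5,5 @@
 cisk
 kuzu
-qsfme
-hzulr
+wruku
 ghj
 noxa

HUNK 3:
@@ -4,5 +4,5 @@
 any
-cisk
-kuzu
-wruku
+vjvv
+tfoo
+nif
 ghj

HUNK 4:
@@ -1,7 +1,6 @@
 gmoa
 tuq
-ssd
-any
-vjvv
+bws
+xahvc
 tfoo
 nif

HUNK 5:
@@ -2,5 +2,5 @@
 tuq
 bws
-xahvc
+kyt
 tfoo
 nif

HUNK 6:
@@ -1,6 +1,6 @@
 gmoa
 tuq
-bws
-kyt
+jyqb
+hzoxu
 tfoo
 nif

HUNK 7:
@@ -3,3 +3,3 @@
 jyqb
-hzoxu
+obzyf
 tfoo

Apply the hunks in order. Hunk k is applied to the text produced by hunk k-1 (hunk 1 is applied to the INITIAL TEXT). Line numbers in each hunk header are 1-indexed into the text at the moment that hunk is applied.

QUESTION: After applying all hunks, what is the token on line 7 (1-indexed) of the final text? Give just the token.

Answer: ghj

Derivation:
Hunk 1: at line 3 remove [mprqb] add [any,cisk,kuzu] -> 10 lines: gmoa tuq ssd any cisk kuzu qsfme hzulr ghj noxa
Hunk 2: at line 5 remove [qsfme,hzulr] add [wruku] -> 9 lines: gmoa tuq ssd any cisk kuzu wruku ghj noxa
Hunk 3: at line 4 remove [cisk,kuzu,wruku] add [vjvv,tfoo,nif] -> 9 lines: gmoa tuq ssd any vjvv tfoo nif ghj noxa
Hunk 4: at line 1 remove [ssd,any,vjvv] add [bws,xahvc] -> 8 lines: gmoa tuq bws xahvc tfoo nif ghj noxa
Hunk 5: at line 2 remove [xahvc] add [kyt] -> 8 lines: gmoa tuq bws kyt tfoo nif ghj noxa
Hunk 6: at line 1 remove [bws,kyt] add [jyqb,hzoxu] -> 8 lines: gmoa tuq jyqb hzoxu tfoo nif ghj noxa
Hunk 7: at line 3 remove [hzoxu] add [obzyf] -> 8 lines: gmoa tuq jyqb obzyf tfoo nif ghj noxa
Final line 7: ghj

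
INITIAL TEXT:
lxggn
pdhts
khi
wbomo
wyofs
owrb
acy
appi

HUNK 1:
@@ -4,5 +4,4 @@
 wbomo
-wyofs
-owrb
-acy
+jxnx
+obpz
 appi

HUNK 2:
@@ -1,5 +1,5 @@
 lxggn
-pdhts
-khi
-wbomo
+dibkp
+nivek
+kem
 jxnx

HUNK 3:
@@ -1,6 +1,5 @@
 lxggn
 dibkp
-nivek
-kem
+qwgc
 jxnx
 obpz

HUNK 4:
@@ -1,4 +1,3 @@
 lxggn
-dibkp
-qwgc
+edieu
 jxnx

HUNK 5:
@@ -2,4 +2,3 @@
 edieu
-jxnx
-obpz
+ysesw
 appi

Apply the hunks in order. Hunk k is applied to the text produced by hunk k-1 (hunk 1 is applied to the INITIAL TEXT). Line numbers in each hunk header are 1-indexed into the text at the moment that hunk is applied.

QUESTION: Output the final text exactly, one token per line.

Answer: lxggn
edieu
ysesw
appi

Derivation:
Hunk 1: at line 4 remove [wyofs,owrb,acy] add [jxnx,obpz] -> 7 lines: lxggn pdhts khi wbomo jxnx obpz appi
Hunk 2: at line 1 remove [pdhts,khi,wbomo] add [dibkp,nivek,kem] -> 7 lines: lxggn dibkp nivek kem jxnx obpz appi
Hunk 3: at line 1 remove [nivek,kem] add [qwgc] -> 6 lines: lxggn dibkp qwgc jxnx obpz appi
Hunk 4: at line 1 remove [dibkp,qwgc] add [edieu] -> 5 lines: lxggn edieu jxnx obpz appi
Hunk 5: at line 2 remove [jxnx,obpz] add [ysesw] -> 4 lines: lxggn edieu ysesw appi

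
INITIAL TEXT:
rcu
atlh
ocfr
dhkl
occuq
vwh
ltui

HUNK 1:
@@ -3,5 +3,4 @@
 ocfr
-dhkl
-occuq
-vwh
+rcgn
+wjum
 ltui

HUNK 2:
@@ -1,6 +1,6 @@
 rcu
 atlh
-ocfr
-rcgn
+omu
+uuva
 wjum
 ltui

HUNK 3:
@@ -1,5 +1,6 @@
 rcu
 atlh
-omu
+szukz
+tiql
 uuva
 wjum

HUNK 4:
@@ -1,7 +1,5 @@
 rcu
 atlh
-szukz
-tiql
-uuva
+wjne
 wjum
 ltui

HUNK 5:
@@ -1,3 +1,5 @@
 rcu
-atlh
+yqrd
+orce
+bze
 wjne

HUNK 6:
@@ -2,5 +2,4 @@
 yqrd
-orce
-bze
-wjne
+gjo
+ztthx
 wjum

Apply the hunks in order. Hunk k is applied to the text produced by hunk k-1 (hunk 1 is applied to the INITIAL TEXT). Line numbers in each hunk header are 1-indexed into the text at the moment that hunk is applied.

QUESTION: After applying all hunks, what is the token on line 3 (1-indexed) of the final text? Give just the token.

Answer: gjo

Derivation:
Hunk 1: at line 3 remove [dhkl,occuq,vwh] add [rcgn,wjum] -> 6 lines: rcu atlh ocfr rcgn wjum ltui
Hunk 2: at line 1 remove [ocfr,rcgn] add [omu,uuva] -> 6 lines: rcu atlh omu uuva wjum ltui
Hunk 3: at line 1 remove [omu] add [szukz,tiql] -> 7 lines: rcu atlh szukz tiql uuva wjum ltui
Hunk 4: at line 1 remove [szukz,tiql,uuva] add [wjne] -> 5 lines: rcu atlh wjne wjum ltui
Hunk 5: at line 1 remove [atlh] add [yqrd,orce,bze] -> 7 lines: rcu yqrd orce bze wjne wjum ltui
Hunk 6: at line 2 remove [orce,bze,wjne] add [gjo,ztthx] -> 6 lines: rcu yqrd gjo ztthx wjum ltui
Final line 3: gjo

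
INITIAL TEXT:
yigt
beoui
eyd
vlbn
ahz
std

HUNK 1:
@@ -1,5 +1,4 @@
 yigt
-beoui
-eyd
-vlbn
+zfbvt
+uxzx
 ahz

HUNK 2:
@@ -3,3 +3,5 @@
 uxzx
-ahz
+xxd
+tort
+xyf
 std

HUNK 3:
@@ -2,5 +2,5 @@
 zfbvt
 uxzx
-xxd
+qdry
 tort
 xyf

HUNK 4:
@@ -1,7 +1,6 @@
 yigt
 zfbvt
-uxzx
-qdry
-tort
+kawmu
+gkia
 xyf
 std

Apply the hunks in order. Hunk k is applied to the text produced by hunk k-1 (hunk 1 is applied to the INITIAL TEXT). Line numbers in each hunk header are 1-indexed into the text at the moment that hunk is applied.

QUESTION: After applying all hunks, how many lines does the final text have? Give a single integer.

Hunk 1: at line 1 remove [beoui,eyd,vlbn] add [zfbvt,uxzx] -> 5 lines: yigt zfbvt uxzx ahz std
Hunk 2: at line 3 remove [ahz] add [xxd,tort,xyf] -> 7 lines: yigt zfbvt uxzx xxd tort xyf std
Hunk 3: at line 2 remove [xxd] add [qdry] -> 7 lines: yigt zfbvt uxzx qdry tort xyf std
Hunk 4: at line 1 remove [uxzx,qdry,tort] add [kawmu,gkia] -> 6 lines: yigt zfbvt kawmu gkia xyf std
Final line count: 6

Answer: 6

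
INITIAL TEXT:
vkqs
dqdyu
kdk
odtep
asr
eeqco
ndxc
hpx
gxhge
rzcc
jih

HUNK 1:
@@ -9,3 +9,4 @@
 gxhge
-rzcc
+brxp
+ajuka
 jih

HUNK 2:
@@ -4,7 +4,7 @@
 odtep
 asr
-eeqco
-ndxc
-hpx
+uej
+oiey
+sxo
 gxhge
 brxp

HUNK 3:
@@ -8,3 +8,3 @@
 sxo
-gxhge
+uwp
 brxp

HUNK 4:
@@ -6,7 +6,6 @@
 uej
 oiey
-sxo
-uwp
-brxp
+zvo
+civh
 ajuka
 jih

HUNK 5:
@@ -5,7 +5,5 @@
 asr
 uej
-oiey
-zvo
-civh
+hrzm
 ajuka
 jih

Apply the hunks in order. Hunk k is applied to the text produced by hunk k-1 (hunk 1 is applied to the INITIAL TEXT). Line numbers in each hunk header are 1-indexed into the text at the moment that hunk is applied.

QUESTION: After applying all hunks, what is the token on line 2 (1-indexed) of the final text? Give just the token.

Answer: dqdyu

Derivation:
Hunk 1: at line 9 remove [rzcc] add [brxp,ajuka] -> 12 lines: vkqs dqdyu kdk odtep asr eeqco ndxc hpx gxhge brxp ajuka jih
Hunk 2: at line 4 remove [eeqco,ndxc,hpx] add [uej,oiey,sxo] -> 12 lines: vkqs dqdyu kdk odtep asr uej oiey sxo gxhge brxp ajuka jih
Hunk 3: at line 8 remove [gxhge] add [uwp] -> 12 lines: vkqs dqdyu kdk odtep asr uej oiey sxo uwp brxp ajuka jih
Hunk 4: at line 6 remove [sxo,uwp,brxp] add [zvo,civh] -> 11 lines: vkqs dqdyu kdk odtep asr uej oiey zvo civh ajuka jih
Hunk 5: at line 5 remove [oiey,zvo,civh] add [hrzm] -> 9 lines: vkqs dqdyu kdk odtep asr uej hrzm ajuka jih
Final line 2: dqdyu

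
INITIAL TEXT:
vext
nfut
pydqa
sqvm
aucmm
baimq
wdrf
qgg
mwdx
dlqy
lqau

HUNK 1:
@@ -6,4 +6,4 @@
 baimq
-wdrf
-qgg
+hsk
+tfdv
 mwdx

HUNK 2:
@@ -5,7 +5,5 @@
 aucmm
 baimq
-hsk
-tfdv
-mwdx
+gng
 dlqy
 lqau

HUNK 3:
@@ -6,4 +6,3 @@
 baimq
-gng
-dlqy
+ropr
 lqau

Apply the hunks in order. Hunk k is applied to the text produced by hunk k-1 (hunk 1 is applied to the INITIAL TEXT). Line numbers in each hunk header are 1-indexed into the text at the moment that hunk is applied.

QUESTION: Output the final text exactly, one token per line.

Hunk 1: at line 6 remove [wdrf,qgg] add [hsk,tfdv] -> 11 lines: vext nfut pydqa sqvm aucmm baimq hsk tfdv mwdx dlqy lqau
Hunk 2: at line 5 remove [hsk,tfdv,mwdx] add [gng] -> 9 lines: vext nfut pydqa sqvm aucmm baimq gng dlqy lqau
Hunk 3: at line 6 remove [gng,dlqy] add [ropr] -> 8 lines: vext nfut pydqa sqvm aucmm baimq ropr lqau

Answer: vext
nfut
pydqa
sqvm
aucmm
baimq
ropr
lqau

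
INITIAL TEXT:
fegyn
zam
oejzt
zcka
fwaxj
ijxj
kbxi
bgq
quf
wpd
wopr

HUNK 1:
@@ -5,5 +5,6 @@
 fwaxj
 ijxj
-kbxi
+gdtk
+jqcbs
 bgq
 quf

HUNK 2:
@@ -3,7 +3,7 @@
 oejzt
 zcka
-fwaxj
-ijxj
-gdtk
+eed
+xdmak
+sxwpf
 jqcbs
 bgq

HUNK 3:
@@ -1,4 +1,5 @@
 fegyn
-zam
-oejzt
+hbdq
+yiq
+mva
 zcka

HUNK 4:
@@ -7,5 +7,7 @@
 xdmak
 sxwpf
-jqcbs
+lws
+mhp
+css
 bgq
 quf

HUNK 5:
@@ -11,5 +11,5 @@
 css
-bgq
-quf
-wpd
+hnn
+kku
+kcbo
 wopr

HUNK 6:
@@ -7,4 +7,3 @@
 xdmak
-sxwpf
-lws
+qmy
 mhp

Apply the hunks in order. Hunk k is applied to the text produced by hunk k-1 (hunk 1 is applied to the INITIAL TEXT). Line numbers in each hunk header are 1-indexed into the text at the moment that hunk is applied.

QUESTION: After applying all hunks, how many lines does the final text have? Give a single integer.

Hunk 1: at line 5 remove [kbxi] add [gdtk,jqcbs] -> 12 lines: fegyn zam oejzt zcka fwaxj ijxj gdtk jqcbs bgq quf wpd wopr
Hunk 2: at line 3 remove [fwaxj,ijxj,gdtk] add [eed,xdmak,sxwpf] -> 12 lines: fegyn zam oejzt zcka eed xdmak sxwpf jqcbs bgq quf wpd wopr
Hunk 3: at line 1 remove [zam,oejzt] add [hbdq,yiq,mva] -> 13 lines: fegyn hbdq yiq mva zcka eed xdmak sxwpf jqcbs bgq quf wpd wopr
Hunk 4: at line 7 remove [jqcbs] add [lws,mhp,css] -> 15 lines: fegyn hbdq yiq mva zcka eed xdmak sxwpf lws mhp css bgq quf wpd wopr
Hunk 5: at line 11 remove [bgq,quf,wpd] add [hnn,kku,kcbo] -> 15 lines: fegyn hbdq yiq mva zcka eed xdmak sxwpf lws mhp css hnn kku kcbo wopr
Hunk 6: at line 7 remove [sxwpf,lws] add [qmy] -> 14 lines: fegyn hbdq yiq mva zcka eed xdmak qmy mhp css hnn kku kcbo wopr
Final line count: 14

Answer: 14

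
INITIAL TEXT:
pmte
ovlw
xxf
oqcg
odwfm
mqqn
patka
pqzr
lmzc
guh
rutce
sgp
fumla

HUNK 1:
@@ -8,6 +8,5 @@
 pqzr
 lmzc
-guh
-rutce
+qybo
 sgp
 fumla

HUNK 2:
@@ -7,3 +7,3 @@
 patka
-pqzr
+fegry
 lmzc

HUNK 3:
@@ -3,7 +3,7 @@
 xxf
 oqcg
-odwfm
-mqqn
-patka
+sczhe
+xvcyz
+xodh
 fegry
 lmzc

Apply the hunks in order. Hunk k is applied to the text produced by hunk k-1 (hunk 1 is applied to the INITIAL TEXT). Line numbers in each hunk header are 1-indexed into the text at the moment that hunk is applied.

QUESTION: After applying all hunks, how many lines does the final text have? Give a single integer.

Hunk 1: at line 8 remove [guh,rutce] add [qybo] -> 12 lines: pmte ovlw xxf oqcg odwfm mqqn patka pqzr lmzc qybo sgp fumla
Hunk 2: at line 7 remove [pqzr] add [fegry] -> 12 lines: pmte ovlw xxf oqcg odwfm mqqn patka fegry lmzc qybo sgp fumla
Hunk 3: at line 3 remove [odwfm,mqqn,patka] add [sczhe,xvcyz,xodh] -> 12 lines: pmte ovlw xxf oqcg sczhe xvcyz xodh fegry lmzc qybo sgp fumla
Final line count: 12

Answer: 12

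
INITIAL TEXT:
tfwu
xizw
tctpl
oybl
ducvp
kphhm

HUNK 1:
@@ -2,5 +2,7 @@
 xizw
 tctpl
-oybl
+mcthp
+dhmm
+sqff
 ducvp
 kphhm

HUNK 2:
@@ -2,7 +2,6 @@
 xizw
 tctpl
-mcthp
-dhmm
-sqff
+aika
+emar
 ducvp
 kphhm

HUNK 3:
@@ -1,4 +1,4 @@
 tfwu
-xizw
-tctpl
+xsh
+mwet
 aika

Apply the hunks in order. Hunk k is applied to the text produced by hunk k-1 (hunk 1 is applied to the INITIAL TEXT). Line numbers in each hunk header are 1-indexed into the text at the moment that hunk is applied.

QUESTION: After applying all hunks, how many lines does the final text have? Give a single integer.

Answer: 7

Derivation:
Hunk 1: at line 2 remove [oybl] add [mcthp,dhmm,sqff] -> 8 lines: tfwu xizw tctpl mcthp dhmm sqff ducvp kphhm
Hunk 2: at line 2 remove [mcthp,dhmm,sqff] add [aika,emar] -> 7 lines: tfwu xizw tctpl aika emar ducvp kphhm
Hunk 3: at line 1 remove [xizw,tctpl] add [xsh,mwet] -> 7 lines: tfwu xsh mwet aika emar ducvp kphhm
Final line count: 7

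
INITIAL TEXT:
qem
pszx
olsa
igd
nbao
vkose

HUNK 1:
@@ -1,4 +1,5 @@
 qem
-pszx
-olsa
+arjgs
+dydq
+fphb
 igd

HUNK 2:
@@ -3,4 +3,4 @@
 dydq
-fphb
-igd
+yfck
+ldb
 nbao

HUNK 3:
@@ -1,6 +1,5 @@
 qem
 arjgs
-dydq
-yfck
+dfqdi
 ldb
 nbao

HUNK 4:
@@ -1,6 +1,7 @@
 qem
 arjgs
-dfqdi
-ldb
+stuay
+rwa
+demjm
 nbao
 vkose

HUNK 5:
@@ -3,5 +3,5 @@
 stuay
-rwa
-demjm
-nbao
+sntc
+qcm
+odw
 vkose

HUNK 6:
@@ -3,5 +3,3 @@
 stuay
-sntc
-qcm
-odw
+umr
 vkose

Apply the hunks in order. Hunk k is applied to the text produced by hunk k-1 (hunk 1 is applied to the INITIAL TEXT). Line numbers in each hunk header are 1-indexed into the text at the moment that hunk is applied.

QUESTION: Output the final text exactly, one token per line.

Hunk 1: at line 1 remove [pszx,olsa] add [arjgs,dydq,fphb] -> 7 lines: qem arjgs dydq fphb igd nbao vkose
Hunk 2: at line 3 remove [fphb,igd] add [yfck,ldb] -> 7 lines: qem arjgs dydq yfck ldb nbao vkose
Hunk 3: at line 1 remove [dydq,yfck] add [dfqdi] -> 6 lines: qem arjgs dfqdi ldb nbao vkose
Hunk 4: at line 1 remove [dfqdi,ldb] add [stuay,rwa,demjm] -> 7 lines: qem arjgs stuay rwa demjm nbao vkose
Hunk 5: at line 3 remove [rwa,demjm,nbao] add [sntc,qcm,odw] -> 7 lines: qem arjgs stuay sntc qcm odw vkose
Hunk 6: at line 3 remove [sntc,qcm,odw] add [umr] -> 5 lines: qem arjgs stuay umr vkose

Answer: qem
arjgs
stuay
umr
vkose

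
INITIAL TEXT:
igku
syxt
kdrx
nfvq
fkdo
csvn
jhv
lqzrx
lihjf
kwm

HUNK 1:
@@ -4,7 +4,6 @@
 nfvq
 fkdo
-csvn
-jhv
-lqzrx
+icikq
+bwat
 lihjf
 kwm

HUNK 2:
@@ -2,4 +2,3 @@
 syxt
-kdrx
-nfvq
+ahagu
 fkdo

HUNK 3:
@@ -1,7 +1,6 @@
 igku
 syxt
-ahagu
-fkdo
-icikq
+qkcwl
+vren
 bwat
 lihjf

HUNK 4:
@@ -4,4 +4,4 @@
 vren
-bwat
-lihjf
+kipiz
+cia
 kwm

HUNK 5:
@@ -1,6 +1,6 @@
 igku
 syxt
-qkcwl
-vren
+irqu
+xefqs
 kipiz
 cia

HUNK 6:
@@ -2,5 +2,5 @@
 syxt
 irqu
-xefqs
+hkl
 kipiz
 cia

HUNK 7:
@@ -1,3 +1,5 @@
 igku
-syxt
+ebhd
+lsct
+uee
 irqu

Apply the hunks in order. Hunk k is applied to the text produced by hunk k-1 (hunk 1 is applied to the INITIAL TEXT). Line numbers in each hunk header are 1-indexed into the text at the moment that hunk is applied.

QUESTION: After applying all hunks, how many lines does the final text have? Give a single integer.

Answer: 9

Derivation:
Hunk 1: at line 4 remove [csvn,jhv,lqzrx] add [icikq,bwat] -> 9 lines: igku syxt kdrx nfvq fkdo icikq bwat lihjf kwm
Hunk 2: at line 2 remove [kdrx,nfvq] add [ahagu] -> 8 lines: igku syxt ahagu fkdo icikq bwat lihjf kwm
Hunk 3: at line 1 remove [ahagu,fkdo,icikq] add [qkcwl,vren] -> 7 lines: igku syxt qkcwl vren bwat lihjf kwm
Hunk 4: at line 4 remove [bwat,lihjf] add [kipiz,cia] -> 7 lines: igku syxt qkcwl vren kipiz cia kwm
Hunk 5: at line 1 remove [qkcwl,vren] add [irqu,xefqs] -> 7 lines: igku syxt irqu xefqs kipiz cia kwm
Hunk 6: at line 2 remove [xefqs] add [hkl] -> 7 lines: igku syxt irqu hkl kipiz cia kwm
Hunk 7: at line 1 remove [syxt] add [ebhd,lsct,uee] -> 9 lines: igku ebhd lsct uee irqu hkl kipiz cia kwm
Final line count: 9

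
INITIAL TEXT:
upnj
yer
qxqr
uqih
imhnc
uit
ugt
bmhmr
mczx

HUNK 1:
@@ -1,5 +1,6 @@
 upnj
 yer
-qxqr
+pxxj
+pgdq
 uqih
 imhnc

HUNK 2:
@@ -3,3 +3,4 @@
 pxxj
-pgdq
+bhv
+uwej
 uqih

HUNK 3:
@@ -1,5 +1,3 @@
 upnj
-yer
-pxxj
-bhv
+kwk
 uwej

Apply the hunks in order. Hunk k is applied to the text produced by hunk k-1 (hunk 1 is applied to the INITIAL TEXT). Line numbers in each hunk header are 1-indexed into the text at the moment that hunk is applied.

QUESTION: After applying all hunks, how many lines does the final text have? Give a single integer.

Answer: 9

Derivation:
Hunk 1: at line 1 remove [qxqr] add [pxxj,pgdq] -> 10 lines: upnj yer pxxj pgdq uqih imhnc uit ugt bmhmr mczx
Hunk 2: at line 3 remove [pgdq] add [bhv,uwej] -> 11 lines: upnj yer pxxj bhv uwej uqih imhnc uit ugt bmhmr mczx
Hunk 3: at line 1 remove [yer,pxxj,bhv] add [kwk] -> 9 lines: upnj kwk uwej uqih imhnc uit ugt bmhmr mczx
Final line count: 9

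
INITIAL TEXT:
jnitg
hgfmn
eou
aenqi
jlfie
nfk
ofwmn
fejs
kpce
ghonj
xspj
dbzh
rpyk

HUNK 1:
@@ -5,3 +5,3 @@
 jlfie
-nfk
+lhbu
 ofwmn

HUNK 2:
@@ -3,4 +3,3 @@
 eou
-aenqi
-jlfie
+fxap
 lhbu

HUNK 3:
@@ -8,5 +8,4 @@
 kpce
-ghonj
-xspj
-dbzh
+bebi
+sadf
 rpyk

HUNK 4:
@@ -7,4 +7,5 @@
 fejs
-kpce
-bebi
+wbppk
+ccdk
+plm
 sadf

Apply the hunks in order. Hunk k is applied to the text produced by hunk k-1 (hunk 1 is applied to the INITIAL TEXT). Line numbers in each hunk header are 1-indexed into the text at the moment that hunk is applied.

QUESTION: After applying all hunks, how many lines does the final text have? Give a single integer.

Hunk 1: at line 5 remove [nfk] add [lhbu] -> 13 lines: jnitg hgfmn eou aenqi jlfie lhbu ofwmn fejs kpce ghonj xspj dbzh rpyk
Hunk 2: at line 3 remove [aenqi,jlfie] add [fxap] -> 12 lines: jnitg hgfmn eou fxap lhbu ofwmn fejs kpce ghonj xspj dbzh rpyk
Hunk 3: at line 8 remove [ghonj,xspj,dbzh] add [bebi,sadf] -> 11 lines: jnitg hgfmn eou fxap lhbu ofwmn fejs kpce bebi sadf rpyk
Hunk 4: at line 7 remove [kpce,bebi] add [wbppk,ccdk,plm] -> 12 lines: jnitg hgfmn eou fxap lhbu ofwmn fejs wbppk ccdk plm sadf rpyk
Final line count: 12

Answer: 12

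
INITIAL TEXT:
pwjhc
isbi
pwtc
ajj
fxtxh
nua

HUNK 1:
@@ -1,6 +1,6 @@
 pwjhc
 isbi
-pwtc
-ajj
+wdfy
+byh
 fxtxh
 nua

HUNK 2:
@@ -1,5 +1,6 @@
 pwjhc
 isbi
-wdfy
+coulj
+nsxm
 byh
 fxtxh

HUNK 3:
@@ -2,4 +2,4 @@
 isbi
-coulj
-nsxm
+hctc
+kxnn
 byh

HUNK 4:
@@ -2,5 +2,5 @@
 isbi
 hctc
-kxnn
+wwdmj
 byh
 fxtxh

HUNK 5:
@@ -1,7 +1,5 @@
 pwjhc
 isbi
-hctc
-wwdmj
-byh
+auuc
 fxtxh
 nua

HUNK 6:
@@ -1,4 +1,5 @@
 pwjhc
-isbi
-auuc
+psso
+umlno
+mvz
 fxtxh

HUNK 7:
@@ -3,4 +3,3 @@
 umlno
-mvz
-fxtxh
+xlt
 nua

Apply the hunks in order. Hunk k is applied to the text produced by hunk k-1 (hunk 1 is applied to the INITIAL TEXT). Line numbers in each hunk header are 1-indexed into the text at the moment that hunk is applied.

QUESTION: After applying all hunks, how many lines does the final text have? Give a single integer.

Answer: 5

Derivation:
Hunk 1: at line 1 remove [pwtc,ajj] add [wdfy,byh] -> 6 lines: pwjhc isbi wdfy byh fxtxh nua
Hunk 2: at line 1 remove [wdfy] add [coulj,nsxm] -> 7 lines: pwjhc isbi coulj nsxm byh fxtxh nua
Hunk 3: at line 2 remove [coulj,nsxm] add [hctc,kxnn] -> 7 lines: pwjhc isbi hctc kxnn byh fxtxh nua
Hunk 4: at line 2 remove [kxnn] add [wwdmj] -> 7 lines: pwjhc isbi hctc wwdmj byh fxtxh nua
Hunk 5: at line 1 remove [hctc,wwdmj,byh] add [auuc] -> 5 lines: pwjhc isbi auuc fxtxh nua
Hunk 6: at line 1 remove [isbi,auuc] add [psso,umlno,mvz] -> 6 lines: pwjhc psso umlno mvz fxtxh nua
Hunk 7: at line 3 remove [mvz,fxtxh] add [xlt] -> 5 lines: pwjhc psso umlno xlt nua
Final line count: 5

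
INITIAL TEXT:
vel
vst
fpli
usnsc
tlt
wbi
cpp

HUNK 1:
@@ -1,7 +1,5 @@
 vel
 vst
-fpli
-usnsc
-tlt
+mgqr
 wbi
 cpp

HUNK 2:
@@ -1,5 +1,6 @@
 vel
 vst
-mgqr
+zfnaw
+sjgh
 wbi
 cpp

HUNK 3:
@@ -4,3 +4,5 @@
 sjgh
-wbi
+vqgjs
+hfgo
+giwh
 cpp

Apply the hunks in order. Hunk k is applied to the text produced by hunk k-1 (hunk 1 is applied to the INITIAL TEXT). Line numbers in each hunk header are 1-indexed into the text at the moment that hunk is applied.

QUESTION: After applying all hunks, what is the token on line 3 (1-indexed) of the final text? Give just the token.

Hunk 1: at line 1 remove [fpli,usnsc,tlt] add [mgqr] -> 5 lines: vel vst mgqr wbi cpp
Hunk 2: at line 1 remove [mgqr] add [zfnaw,sjgh] -> 6 lines: vel vst zfnaw sjgh wbi cpp
Hunk 3: at line 4 remove [wbi] add [vqgjs,hfgo,giwh] -> 8 lines: vel vst zfnaw sjgh vqgjs hfgo giwh cpp
Final line 3: zfnaw

Answer: zfnaw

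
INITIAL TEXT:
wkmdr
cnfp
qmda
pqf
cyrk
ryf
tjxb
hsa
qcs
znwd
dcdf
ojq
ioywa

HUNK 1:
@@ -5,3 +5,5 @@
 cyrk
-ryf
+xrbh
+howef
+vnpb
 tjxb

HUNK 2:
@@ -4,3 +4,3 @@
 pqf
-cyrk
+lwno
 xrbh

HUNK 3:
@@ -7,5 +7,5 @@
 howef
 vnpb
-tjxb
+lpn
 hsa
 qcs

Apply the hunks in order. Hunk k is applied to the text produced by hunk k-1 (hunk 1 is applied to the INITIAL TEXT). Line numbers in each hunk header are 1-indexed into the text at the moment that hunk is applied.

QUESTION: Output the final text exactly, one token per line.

Answer: wkmdr
cnfp
qmda
pqf
lwno
xrbh
howef
vnpb
lpn
hsa
qcs
znwd
dcdf
ojq
ioywa

Derivation:
Hunk 1: at line 5 remove [ryf] add [xrbh,howef,vnpb] -> 15 lines: wkmdr cnfp qmda pqf cyrk xrbh howef vnpb tjxb hsa qcs znwd dcdf ojq ioywa
Hunk 2: at line 4 remove [cyrk] add [lwno] -> 15 lines: wkmdr cnfp qmda pqf lwno xrbh howef vnpb tjxb hsa qcs znwd dcdf ojq ioywa
Hunk 3: at line 7 remove [tjxb] add [lpn] -> 15 lines: wkmdr cnfp qmda pqf lwno xrbh howef vnpb lpn hsa qcs znwd dcdf ojq ioywa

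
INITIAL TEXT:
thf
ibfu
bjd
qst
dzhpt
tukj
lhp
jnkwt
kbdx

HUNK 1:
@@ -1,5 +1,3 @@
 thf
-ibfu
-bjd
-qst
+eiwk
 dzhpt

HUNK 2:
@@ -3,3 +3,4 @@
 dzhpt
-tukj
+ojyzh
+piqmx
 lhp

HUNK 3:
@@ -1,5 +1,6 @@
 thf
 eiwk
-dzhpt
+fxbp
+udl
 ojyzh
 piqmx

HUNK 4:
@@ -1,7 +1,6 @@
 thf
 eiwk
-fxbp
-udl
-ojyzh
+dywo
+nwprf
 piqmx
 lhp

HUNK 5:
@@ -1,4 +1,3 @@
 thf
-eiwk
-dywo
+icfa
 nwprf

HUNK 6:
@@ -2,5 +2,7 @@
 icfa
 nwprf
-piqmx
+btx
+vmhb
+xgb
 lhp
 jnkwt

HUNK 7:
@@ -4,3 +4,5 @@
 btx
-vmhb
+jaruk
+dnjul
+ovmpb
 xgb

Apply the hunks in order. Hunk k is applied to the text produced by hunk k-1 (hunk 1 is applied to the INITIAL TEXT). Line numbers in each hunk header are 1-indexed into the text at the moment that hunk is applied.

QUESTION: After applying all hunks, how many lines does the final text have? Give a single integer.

Answer: 11

Derivation:
Hunk 1: at line 1 remove [ibfu,bjd,qst] add [eiwk] -> 7 lines: thf eiwk dzhpt tukj lhp jnkwt kbdx
Hunk 2: at line 3 remove [tukj] add [ojyzh,piqmx] -> 8 lines: thf eiwk dzhpt ojyzh piqmx lhp jnkwt kbdx
Hunk 3: at line 1 remove [dzhpt] add [fxbp,udl] -> 9 lines: thf eiwk fxbp udl ojyzh piqmx lhp jnkwt kbdx
Hunk 4: at line 1 remove [fxbp,udl,ojyzh] add [dywo,nwprf] -> 8 lines: thf eiwk dywo nwprf piqmx lhp jnkwt kbdx
Hunk 5: at line 1 remove [eiwk,dywo] add [icfa] -> 7 lines: thf icfa nwprf piqmx lhp jnkwt kbdx
Hunk 6: at line 2 remove [piqmx] add [btx,vmhb,xgb] -> 9 lines: thf icfa nwprf btx vmhb xgb lhp jnkwt kbdx
Hunk 7: at line 4 remove [vmhb] add [jaruk,dnjul,ovmpb] -> 11 lines: thf icfa nwprf btx jaruk dnjul ovmpb xgb lhp jnkwt kbdx
Final line count: 11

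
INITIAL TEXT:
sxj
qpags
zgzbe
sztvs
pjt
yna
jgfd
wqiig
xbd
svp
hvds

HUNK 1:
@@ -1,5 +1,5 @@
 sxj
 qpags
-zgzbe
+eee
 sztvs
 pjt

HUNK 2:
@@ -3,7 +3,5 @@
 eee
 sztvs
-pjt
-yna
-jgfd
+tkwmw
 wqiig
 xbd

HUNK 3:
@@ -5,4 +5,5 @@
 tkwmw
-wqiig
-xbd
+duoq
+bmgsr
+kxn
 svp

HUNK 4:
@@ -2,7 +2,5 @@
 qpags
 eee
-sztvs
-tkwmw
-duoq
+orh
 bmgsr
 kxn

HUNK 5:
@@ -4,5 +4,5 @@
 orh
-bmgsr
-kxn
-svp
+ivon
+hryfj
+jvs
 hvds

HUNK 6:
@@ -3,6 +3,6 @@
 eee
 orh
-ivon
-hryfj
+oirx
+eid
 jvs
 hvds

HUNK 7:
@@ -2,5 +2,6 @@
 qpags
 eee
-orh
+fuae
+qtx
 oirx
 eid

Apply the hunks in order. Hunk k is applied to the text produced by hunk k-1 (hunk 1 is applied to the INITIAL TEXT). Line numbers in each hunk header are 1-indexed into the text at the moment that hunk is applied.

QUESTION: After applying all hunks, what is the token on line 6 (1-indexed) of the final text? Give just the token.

Answer: oirx

Derivation:
Hunk 1: at line 1 remove [zgzbe] add [eee] -> 11 lines: sxj qpags eee sztvs pjt yna jgfd wqiig xbd svp hvds
Hunk 2: at line 3 remove [pjt,yna,jgfd] add [tkwmw] -> 9 lines: sxj qpags eee sztvs tkwmw wqiig xbd svp hvds
Hunk 3: at line 5 remove [wqiig,xbd] add [duoq,bmgsr,kxn] -> 10 lines: sxj qpags eee sztvs tkwmw duoq bmgsr kxn svp hvds
Hunk 4: at line 2 remove [sztvs,tkwmw,duoq] add [orh] -> 8 lines: sxj qpags eee orh bmgsr kxn svp hvds
Hunk 5: at line 4 remove [bmgsr,kxn,svp] add [ivon,hryfj,jvs] -> 8 lines: sxj qpags eee orh ivon hryfj jvs hvds
Hunk 6: at line 3 remove [ivon,hryfj] add [oirx,eid] -> 8 lines: sxj qpags eee orh oirx eid jvs hvds
Hunk 7: at line 2 remove [orh] add [fuae,qtx] -> 9 lines: sxj qpags eee fuae qtx oirx eid jvs hvds
Final line 6: oirx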